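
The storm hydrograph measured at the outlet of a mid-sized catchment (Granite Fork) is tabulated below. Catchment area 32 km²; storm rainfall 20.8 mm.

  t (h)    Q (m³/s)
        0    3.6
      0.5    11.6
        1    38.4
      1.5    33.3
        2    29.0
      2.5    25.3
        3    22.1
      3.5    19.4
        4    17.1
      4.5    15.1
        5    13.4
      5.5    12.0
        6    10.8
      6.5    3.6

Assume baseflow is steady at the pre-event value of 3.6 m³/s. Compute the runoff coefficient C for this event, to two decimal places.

C ≈ 0.55

ΣQ_DR = 204.3 m³/s; V = ΣQ_DR·Δt = 3.677 × 10^5 m³.
Runoff depth d = V / A = 11.49 mm.
C = d / P = 11.49 / 20.8 = 0.55.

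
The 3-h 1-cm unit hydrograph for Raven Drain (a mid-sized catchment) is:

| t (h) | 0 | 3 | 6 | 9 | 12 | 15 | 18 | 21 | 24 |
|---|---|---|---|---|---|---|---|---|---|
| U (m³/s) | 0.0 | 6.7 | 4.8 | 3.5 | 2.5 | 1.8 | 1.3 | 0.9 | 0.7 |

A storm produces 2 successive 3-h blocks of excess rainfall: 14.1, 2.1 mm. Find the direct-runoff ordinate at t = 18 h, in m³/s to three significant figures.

By discrete convolution, Q_j = Σ (P_i / 10 mm) · U_{j−i}.
At t = 18 h (j=6): Q = (14.1/10)·1.3 + (2.1/10)·1.8 = 2.21 m³/s.

Q ≈ 2.21 m³/s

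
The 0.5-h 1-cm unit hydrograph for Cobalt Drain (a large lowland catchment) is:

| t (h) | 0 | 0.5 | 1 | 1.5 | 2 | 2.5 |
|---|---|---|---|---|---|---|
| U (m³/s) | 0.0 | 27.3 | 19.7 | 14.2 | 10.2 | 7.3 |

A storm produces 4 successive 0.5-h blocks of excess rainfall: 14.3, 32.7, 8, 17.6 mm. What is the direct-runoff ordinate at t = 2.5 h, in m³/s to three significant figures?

Q ≈ 89.8 m³/s

By discrete convolution, Q_j = Σ (P_i / 10 mm) · U_{j−i}.
At t = 2.5 h (j=5): Q = (14.3/10)·7.3 + (32.7/10)·10.2 + (8/10)·14.2 + (17.6/10)·19.7 = 89.8 m³/s.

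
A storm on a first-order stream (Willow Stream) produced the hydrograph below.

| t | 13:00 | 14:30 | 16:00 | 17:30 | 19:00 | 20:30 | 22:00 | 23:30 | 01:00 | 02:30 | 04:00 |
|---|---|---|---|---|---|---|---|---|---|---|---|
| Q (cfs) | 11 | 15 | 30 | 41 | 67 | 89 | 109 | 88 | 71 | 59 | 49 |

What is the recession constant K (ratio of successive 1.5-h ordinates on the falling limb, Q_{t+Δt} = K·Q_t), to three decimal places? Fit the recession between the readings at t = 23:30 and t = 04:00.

K ≈ 0.823

Using the recession-limb readings at t = 23:30 and t = 04:00: Q falls from 88 to 49 cfs over 3 intervals.
K = (Q₂/Q₁)^(1/3) = (49/88)^(1/3) = 0.823.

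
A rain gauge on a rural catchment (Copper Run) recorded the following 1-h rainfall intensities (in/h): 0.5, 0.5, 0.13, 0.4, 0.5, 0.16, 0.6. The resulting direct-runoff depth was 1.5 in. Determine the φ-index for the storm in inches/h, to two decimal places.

φ ≈ 0.20 in/h

Only the 5 blocks with intensity above φ contribute runoff: 0.5, 0.5, 0.4, 0.5, 0.6 in/h.
Σ(I−φ)·Δt = d  ⇒  (0.5+0.5+0.4+0.5+0.6 − 5φ)·1 = 1.5
φ = (2.500 − 1.5/1) / 5 = 0.20 in/h.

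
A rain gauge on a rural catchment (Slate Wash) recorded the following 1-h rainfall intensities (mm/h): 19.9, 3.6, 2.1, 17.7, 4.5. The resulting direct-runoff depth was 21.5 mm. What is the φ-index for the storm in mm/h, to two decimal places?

Only the 2 blocks with intensity above φ contribute runoff: 19.9, 17.7 mm/h.
Σ(I−φ)·Δt = d  ⇒  (19.9+17.7 − 2φ)·1 = 21.5
φ = (37.60 − 21.5/1) / 2 = 8.05 mm/h.

φ ≈ 8.05 mm/h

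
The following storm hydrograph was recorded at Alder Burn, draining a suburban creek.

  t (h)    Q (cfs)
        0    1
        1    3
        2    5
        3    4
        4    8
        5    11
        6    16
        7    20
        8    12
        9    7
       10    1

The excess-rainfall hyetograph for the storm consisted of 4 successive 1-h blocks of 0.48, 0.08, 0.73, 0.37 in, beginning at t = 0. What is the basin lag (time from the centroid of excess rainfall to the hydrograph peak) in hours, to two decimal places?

Centroid of excess rainfall: t_c = Σ P_i·t̄_i / ΣP_i = 2.0964 h (block centres at 0.5, 1.5, 2.5, 3.5 h).
Hydrograph peak occurs at t = 7 h, so basin lag t_L = 7 − 2.0964 = 4.90 h.

t_L ≈ 4.90 h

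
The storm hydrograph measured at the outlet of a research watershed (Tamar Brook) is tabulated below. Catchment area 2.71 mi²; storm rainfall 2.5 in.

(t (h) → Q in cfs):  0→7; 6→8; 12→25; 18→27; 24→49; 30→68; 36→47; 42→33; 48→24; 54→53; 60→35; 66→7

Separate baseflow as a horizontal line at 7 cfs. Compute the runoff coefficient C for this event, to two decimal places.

ΣQ_DR = 299.0 cfs; V = ΣQ_DR·Δt = 6.458 × 10^6 ft³.
Runoff depth d = V / A = 1.026 in.
C = d / P = 1.026 / 2.5 = 0.41.

C ≈ 0.41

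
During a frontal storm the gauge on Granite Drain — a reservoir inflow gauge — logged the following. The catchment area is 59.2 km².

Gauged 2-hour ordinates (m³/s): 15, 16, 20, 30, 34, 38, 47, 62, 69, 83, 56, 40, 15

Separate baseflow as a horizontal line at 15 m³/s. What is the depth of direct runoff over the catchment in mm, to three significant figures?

Direct runoff: 0.0, 1.0, 5.0, 15.0, 19.0, 23.0, 32.0, 47.0, 54.0, 68.0, 41.0, 25.0, 0.0 m³/s; ΣQ_DR = 330.0 m³/s.
V = ΣQ_DR · Δt = 330.0 × 7200 s = 2.376 × 10^6 m³.
Over A = 59.2 km², depth = V / A = 40.1 mm.

d ≈ 40.1 mm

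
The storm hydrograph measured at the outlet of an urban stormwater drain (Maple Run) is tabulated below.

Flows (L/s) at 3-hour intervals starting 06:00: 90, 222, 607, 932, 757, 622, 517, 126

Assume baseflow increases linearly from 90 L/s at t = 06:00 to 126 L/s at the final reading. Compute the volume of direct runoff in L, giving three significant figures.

Direct-runoff ordinates (Q − Q_b): 0.00, 126.86, 506.71, 826.57, 646.43, 506.29, 396.14, 0.00 L/s.
ΣQ_DR = 3009 L/s.
With Δt = 3 h = 10800 s, V = ΣQ_DR · Δt = 3009 × 10800 = 3.25 × 10^7 L.

V ≈ 3.25 × 10^7 L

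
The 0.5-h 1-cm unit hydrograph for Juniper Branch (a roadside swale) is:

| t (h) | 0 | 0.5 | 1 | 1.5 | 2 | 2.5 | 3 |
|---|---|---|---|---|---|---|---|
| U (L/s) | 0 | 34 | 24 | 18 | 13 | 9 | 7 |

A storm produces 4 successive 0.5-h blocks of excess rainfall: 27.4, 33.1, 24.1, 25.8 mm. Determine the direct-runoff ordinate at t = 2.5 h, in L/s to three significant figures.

Q ≈ 173 L/s

By discrete convolution, Q_j = Σ (P_i / 10 mm) · U_{j−i}.
At t = 2.5 h (j=5): Q = (27.4/10)·9 + (33.1/10)·13 + (24.1/10)·18 + (25.8/10)·24 = 173 L/s.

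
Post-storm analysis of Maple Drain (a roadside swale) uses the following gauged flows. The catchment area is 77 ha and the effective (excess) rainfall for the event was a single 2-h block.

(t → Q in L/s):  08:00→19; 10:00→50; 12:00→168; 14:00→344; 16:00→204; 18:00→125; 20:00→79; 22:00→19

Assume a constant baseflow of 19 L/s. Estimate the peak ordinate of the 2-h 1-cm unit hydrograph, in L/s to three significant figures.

Direct runoff: 0.0, 31.0, 149.0, 325.0, 185.0, 106.0, 60.0, 0.0 L/s; ΣQ_DR = 856.0 L/s, peak = 325.0 L/s.
Runoff depth d = ΣQ_DR·Δt / A = 856.0 × 7200 / (77 ha) = 8.004 mm.
The 1-cm UH is the DRH scaled by (10 mm)/d, so U_p = 325.0 × 10/8.004 = 406 L/s.

U_p ≈ 406 L/s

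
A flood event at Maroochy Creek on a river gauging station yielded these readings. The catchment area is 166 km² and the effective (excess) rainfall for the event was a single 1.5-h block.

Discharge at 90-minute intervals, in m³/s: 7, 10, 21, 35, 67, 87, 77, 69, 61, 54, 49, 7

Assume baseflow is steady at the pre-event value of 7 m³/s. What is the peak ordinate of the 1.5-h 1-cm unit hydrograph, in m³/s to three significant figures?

Direct runoff: 0.0, 3.0, 14.0, 28.0, 60.0, 80.0, 70.0, 62.0, 54.0, 47.0, 42.0, 0.0 m³/s; ΣQ_DR = 460.0 m³/s, peak = 80.0 m³/s.
Runoff depth d = ΣQ_DR·Δt / A = 460.0 × 5400 / (166 km²) = 14.96 mm.
The 1-cm UH is the DRH scaled by (10 mm)/d, so U_p = 80.0 × 10/14.96 = 53.5 m³/s.

U_p ≈ 53.5 m³/s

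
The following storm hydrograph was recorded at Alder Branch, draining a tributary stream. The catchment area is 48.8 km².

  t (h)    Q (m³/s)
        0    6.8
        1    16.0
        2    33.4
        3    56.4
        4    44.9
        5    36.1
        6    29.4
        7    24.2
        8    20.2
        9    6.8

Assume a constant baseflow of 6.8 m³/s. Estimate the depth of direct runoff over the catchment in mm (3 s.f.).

Direct runoff: 0.0, 9.2, 26.6, 49.6, 38.1, 29.3, 22.6, 17.4, 13.4, 0.0 m³/s; ΣQ_DR = 206.2 m³/s.
V = ΣQ_DR · Δt = 206.2 × 3600 s = 7.423 × 10^5 m³.
Over A = 48.8 km², depth = V / A = 15.2 mm.

d ≈ 15.2 mm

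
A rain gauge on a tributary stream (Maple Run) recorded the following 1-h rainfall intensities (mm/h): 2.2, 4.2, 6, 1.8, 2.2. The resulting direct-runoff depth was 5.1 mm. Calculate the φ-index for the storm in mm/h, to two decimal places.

Only the 2 blocks with intensity above φ contribute runoff: 4.2, 6 mm/h.
Σ(I−φ)·Δt = d  ⇒  (4.2+6 − 2φ)·1 = 5.1
φ = (10.20 − 5.1/1) / 2 = 2.55 mm/h.

φ ≈ 2.55 mm/h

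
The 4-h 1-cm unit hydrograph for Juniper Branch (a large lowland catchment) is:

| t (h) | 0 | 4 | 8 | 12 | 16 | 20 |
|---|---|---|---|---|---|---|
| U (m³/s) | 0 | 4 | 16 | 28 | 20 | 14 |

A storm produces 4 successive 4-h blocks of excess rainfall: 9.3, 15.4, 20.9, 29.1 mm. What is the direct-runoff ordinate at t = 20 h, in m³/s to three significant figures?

By discrete convolution, Q_j = Σ (P_i / 10 mm) · U_{j−i}.
At t = 20 h (j=5): Q = (9.3/10)·14 + (15.4/10)·20 + (20.9/10)·28 + (29.1/10)·16 = 149 m³/s.

Q ≈ 149 m³/s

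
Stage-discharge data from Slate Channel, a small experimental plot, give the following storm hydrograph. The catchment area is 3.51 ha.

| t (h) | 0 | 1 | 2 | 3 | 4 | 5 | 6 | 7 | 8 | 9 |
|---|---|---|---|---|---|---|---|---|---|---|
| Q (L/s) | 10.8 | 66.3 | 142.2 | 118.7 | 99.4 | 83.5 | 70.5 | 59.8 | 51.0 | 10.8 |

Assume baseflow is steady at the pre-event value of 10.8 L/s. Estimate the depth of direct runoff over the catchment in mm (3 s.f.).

Direct runoff: 0.0, 55.5, 131.4, 107.9, 88.6, 72.7, 59.7, 49.0, 40.2, 0.0 L/s; ΣQ_DR = 605.0 L/s.
V = ΣQ_DR · Δt = 605.0 × 3600 s = 2.178 × 10^6 L.
Over A = 3.51 ha, depth = V / A = 62.1 mm.

d ≈ 62.1 mm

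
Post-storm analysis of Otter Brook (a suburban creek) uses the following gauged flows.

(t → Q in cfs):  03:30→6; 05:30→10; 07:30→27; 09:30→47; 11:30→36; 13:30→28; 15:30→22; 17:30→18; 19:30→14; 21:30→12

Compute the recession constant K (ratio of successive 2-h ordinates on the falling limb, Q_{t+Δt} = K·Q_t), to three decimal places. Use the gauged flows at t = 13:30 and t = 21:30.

Using the recession-limb readings at t = 13:30 and t = 21:30: Q falls from 28 to 12 cfs over 4 intervals.
K = (Q₂/Q₁)^(1/4) = (12/28)^(1/4) = 0.809.

K ≈ 0.809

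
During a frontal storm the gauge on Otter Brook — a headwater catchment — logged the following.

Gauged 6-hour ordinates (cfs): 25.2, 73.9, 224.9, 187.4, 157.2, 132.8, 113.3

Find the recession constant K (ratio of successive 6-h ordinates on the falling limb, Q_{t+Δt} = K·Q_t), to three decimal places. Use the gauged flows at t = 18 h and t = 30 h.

K ≈ 0.842

Using the recession-limb readings at t = 18 h and t = 30 h: Q falls from 187.4 to 132.8 cfs over 2 intervals.
K = (Q₂/Q₁)^(1/2) = (132.8/187.4)^(1/2) = 0.842.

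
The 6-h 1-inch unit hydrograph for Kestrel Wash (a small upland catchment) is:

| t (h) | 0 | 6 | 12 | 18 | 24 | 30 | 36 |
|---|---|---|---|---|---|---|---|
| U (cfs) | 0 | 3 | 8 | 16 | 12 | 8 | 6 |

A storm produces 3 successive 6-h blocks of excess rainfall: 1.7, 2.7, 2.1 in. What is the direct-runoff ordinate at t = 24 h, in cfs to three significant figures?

By discrete convolution, Q_j = Σ (P_i / 1 in) · U_{j−i}.
At t = 24 h (j=4): Q = (1.7/1)·12 + (2.7/1)·16 + (2.1/1)·8 = 80.4 cfs.

Q ≈ 80.4 cfs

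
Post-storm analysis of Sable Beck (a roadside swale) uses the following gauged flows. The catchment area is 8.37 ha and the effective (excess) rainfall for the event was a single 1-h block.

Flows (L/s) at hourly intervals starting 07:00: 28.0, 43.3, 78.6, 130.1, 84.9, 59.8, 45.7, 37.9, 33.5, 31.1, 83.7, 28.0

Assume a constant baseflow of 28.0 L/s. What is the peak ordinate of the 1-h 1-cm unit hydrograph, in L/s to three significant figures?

Direct runoff: 0.0, 15.3, 50.6, 102.1, 56.9, 31.8, 17.7, 9.9, 5.5, 3.1, 55.7, 0.0 L/s; ΣQ_DR = 348.6 L/s, peak = 102.1 L/s.
Runoff depth d = ΣQ_DR·Δt / A = 348.6 × 3600 / (8.37 ha) = 14.99 mm.
The 1-cm UH is the DRH scaled by (10 mm)/d, so U_p = 102.1 × 10/14.99 = 68.1 L/s.

U_p ≈ 68.1 L/s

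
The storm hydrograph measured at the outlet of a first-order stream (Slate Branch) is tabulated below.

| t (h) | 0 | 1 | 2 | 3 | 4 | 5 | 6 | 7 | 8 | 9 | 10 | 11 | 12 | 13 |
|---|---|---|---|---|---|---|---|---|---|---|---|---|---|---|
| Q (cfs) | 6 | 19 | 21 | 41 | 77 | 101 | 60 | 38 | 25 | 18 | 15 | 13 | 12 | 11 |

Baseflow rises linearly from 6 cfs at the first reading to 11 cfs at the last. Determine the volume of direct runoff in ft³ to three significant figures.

V ≈ 1.22 × 10^6 ft³

Direct-runoff ordinates (Q − Q_b): 0.00, 12.62, 14.23, 33.85, 69.46, 93.08, 51.69, 29.31, 15.92, 8.54, 5.15, 2.77, 1.38, 0.00 cfs.
ΣQ_DR = 338.0 cfs.
With Δt = 1 h = 3600 s, V = ΣQ_DR · Δt = 338.0 × 3600 = 1.22 × 10^6 ft³.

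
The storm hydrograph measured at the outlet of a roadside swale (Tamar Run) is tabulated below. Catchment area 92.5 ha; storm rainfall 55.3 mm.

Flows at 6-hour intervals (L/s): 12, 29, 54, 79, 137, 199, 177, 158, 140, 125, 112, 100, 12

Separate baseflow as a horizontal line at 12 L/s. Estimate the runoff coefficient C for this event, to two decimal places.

ΣQ_DR = 1178 L/s; V = ΣQ_DR·Δt = 2.544 × 10^7 L.
Runoff depth d = V / A = 27.51 mm.
C = d / P = 27.51 / 55.3 = 0.50.

C ≈ 0.50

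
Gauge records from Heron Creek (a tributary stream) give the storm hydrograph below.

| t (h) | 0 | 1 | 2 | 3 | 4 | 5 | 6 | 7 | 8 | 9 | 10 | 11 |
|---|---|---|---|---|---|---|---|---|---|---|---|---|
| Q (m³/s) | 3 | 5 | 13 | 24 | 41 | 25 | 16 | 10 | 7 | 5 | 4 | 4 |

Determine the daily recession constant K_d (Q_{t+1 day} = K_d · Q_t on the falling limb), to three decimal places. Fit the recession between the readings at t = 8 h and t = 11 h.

Between t = 8 h and t = 11 h the flow falls from 7 to 4 m³/s over 3×1 h = 3 h.
Per-interval ratio K = (4/7)^(1/3) = 0.8298; K_d = K^(24/1) = 0.011.

K_d ≈ 0.011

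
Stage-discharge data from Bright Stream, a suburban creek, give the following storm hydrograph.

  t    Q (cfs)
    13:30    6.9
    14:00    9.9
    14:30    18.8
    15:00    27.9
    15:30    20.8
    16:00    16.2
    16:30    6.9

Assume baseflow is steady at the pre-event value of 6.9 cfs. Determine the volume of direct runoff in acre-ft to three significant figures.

V ≈ 2.44 acre-ft

Direct-runoff ordinates (Q − Q_b): 0.0, 3.0, 11.9, 21.0, 13.9, 9.3, 0.0 cfs.
ΣQ_DR = 59.10 cfs.
With Δt = 0.5 h = 1800 s, V = ΣQ_DR · Δt = 59.10 × 1800 = 1.06 × 10^5 ft³ = 2.44 acre-ft.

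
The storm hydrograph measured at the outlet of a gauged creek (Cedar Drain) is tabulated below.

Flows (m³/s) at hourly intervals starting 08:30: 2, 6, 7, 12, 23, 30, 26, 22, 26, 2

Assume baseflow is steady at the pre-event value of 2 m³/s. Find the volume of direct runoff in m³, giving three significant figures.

V ≈ 4.90 × 10^5 m³

Direct-runoff ordinates (Q − Q_b): 0.0, 4.0, 5.0, 10.0, 21.0, 28.0, 24.0, 20.0, 24.0, 0.0 m³/s.
ΣQ_DR = 136.0 m³/s.
With Δt = 1 h = 3600 s, V = ΣQ_DR · Δt = 136.0 × 3600 = 4.90 × 10^5 m³.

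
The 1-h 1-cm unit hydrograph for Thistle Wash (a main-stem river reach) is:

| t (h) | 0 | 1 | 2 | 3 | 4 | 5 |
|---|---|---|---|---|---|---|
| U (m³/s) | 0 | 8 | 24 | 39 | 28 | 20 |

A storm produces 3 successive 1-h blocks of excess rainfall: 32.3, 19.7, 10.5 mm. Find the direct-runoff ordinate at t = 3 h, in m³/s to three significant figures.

By discrete convolution, Q_j = Σ (P_i / 10 mm) · U_{j−i}.
At t = 3 h (j=3): Q = (32.3/10)·39 + (19.7/10)·24 + (10.5/10)·8 = 182 m³/s.

Q ≈ 182 m³/s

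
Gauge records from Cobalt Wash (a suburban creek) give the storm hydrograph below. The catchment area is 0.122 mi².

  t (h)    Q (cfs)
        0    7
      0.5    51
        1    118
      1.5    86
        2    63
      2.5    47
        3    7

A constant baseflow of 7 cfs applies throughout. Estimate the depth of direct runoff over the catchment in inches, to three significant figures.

Direct runoff: 0.0, 44.0, 111.0, 79.0, 56.0, 40.0, 0.0 cfs; ΣQ_DR = 330.0 cfs.
V = ΣQ_DR · Δt = 330.0 × 1800 s = 5.940 × 10^5 ft³.
Over A = 0.122 mi², depth = V / A = 2.10 in.

d ≈ 2.10 in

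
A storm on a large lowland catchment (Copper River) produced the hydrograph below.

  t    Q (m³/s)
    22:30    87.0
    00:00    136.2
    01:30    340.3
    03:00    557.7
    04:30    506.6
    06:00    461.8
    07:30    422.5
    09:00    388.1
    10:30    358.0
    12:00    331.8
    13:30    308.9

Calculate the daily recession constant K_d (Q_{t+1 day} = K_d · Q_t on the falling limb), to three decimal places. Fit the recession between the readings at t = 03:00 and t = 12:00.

K_d ≈ 0.250

Between t = 03:00 and t = 12:00 the flow falls from 557.7 to 331.8 m³/s over 6×1.5 h = 9 h.
Per-interval ratio K = (331.8/557.7)^(1/6) = 0.9171; K_d = K^(24/1.5) = 0.250.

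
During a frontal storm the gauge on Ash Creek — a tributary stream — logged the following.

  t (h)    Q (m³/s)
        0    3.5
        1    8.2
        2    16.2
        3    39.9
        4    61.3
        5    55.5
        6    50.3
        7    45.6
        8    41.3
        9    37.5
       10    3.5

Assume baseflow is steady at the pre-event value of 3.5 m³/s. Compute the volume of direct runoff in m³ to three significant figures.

V ≈ 1.17 × 10^6 m³

Direct-runoff ordinates (Q − Q_b): 0.0, 4.7, 12.7, 36.4, 57.8, 52.0, 46.8, 42.1, 37.8, 34.0, 0.0 m³/s.
ΣQ_DR = 324.3 m³/s.
With Δt = 1 h = 3600 s, V = ΣQ_DR · Δt = 324.3 × 3600 = 1.17 × 10^6 m³.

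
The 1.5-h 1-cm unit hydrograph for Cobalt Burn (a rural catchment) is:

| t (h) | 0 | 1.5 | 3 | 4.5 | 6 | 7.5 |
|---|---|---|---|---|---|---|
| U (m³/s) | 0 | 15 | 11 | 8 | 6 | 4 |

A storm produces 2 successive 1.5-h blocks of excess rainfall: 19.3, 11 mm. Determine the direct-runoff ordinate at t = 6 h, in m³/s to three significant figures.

Q ≈ 20.4 m³/s

By discrete convolution, Q_j = Σ (P_i / 10 mm) · U_{j−i}.
At t = 6 h (j=4): Q = (19.3/10)·6 + (11/10)·8 = 20.4 m³/s.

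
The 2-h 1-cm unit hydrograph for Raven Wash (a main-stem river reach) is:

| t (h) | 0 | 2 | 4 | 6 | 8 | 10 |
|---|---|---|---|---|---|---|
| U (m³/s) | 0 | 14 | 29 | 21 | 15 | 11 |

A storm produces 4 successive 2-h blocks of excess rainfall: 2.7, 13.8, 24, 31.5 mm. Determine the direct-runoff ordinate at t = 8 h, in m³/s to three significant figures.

Q ≈ 147 m³/s

By discrete convolution, Q_j = Σ (P_i / 10 mm) · U_{j−i}.
At t = 8 h (j=4): Q = (2.7/10)·15 + (13.8/10)·21 + (24/10)·29 + (31.5/10)·14 = 147 m³/s.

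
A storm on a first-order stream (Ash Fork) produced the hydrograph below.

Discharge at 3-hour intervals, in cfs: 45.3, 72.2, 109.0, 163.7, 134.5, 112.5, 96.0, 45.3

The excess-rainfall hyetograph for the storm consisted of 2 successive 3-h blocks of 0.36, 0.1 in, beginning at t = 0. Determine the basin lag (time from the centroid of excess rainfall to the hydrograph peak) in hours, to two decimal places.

t_L ≈ 6.85 h

Centroid of excess rainfall: t_c = Σ P_i·t̄_i / ΣP_i = 2.1522 h (block centres at 1.5, 4.5 h).
Hydrograph peak occurs at t = 9 h, so basin lag t_L = 9 − 2.1522 = 6.85 h.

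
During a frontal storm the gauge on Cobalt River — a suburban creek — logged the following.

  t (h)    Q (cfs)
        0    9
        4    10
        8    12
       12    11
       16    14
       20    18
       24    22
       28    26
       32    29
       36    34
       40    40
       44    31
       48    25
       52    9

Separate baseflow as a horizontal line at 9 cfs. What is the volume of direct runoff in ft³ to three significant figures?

Direct-runoff ordinates (Q − Q_b): 0.0, 1.0, 3.0, 2.0, 5.0, 9.0, 13.0, 17.0, 20.0, 25.0, 31.0, 22.0, 16.0, 0.0 cfs.
ΣQ_DR = 164.0 cfs.
With Δt = 4 h = 14400 s, V = ΣQ_DR · Δt = 164.0 × 14400 = 2.36 × 10^6 ft³.

V ≈ 2.36 × 10^6 ft³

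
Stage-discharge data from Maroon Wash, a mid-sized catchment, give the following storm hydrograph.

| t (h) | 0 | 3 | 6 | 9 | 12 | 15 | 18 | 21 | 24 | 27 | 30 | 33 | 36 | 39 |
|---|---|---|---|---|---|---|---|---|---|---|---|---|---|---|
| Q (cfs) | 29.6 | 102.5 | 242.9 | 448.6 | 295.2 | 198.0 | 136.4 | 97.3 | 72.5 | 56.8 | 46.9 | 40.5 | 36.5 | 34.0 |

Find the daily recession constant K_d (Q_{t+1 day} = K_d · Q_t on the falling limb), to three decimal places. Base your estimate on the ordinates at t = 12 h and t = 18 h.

K_d ≈ 0.046

Between t = 12 h and t = 18 h the flow falls from 295.2 to 136.4 cfs over 2×3 h = 6 h.
Per-interval ratio K = (136.4/295.2)^(1/2) = 0.6797; K_d = K^(24/3) = 0.046.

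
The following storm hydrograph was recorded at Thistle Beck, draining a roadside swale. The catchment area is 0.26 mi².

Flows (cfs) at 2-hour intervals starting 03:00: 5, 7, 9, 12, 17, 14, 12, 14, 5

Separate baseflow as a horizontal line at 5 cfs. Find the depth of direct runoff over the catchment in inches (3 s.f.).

Direct runoff: 0.0, 2.0, 4.0, 7.0, 12.0, 9.0, 7.0, 9.0, 0.0 cfs; ΣQ_DR = 50.00 cfs.
V = ΣQ_DR · Δt = 50.00 × 7200 s = 3.600 × 10^5 ft³.
Over A = 0.26 mi², depth = V / A = 0.596 in.

d ≈ 0.596 in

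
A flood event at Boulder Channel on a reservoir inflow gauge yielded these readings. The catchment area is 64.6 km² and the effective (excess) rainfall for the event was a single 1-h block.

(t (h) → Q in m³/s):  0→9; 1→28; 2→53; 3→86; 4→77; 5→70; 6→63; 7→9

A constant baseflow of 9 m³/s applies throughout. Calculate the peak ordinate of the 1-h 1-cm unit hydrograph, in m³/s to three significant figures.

U_p ≈ 42.8 m³/s

Direct runoff: 0.0, 19.0, 44.0, 77.0, 68.0, 61.0, 54.0, 0.0 m³/s; ΣQ_DR = 323.0 m³/s, peak = 77.0 m³/s.
Runoff depth d = ΣQ_DR·Δt / A = 323.0 × 3600 / (64.6 km²) = 18.00 mm.
The 1-cm UH is the DRH scaled by (10 mm)/d, so U_p = 77.0 × 10/18.00 = 42.8 m³/s.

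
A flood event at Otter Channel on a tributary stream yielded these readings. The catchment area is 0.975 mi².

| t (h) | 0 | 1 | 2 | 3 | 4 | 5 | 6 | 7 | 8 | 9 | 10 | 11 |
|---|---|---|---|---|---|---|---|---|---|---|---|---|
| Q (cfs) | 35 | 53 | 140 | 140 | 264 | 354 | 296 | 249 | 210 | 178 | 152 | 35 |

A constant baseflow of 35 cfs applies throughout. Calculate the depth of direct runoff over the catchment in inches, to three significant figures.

d ≈ 2.68 in

Direct runoff: 0.0, 18.0, 105.0, 105.0, 229.0, 319.0, 261.0, 214.0, 175.0, 143.0, 117.0, 0.0 cfs; ΣQ_DR = 1686 cfs.
V = ΣQ_DR · Δt = 1686 × 3600 s = 6.070 × 10^6 ft³.
Over A = 0.975 mi², depth = V / A = 2.68 in.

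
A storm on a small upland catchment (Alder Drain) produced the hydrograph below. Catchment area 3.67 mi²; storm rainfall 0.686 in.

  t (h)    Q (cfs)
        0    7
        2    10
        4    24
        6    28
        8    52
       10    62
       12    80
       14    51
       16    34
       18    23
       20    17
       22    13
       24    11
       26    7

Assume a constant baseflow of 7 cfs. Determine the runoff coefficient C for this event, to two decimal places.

ΣQ_DR = 321.0 cfs; V = ΣQ_DR·Δt = 2.311 × 10^6 ft³.
Runoff depth d = V / A = 0.2711 in.
C = d / P = 0.2711 / 0.686 = 0.40.

C ≈ 0.40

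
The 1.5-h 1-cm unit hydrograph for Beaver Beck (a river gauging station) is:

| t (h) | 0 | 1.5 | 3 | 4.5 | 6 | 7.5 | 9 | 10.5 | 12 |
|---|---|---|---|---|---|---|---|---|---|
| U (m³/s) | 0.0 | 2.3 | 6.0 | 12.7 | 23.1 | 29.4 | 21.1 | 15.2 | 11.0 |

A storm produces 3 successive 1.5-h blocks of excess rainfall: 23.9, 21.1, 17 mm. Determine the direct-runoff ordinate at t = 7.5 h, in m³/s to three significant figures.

Q ≈ 141 m³/s

By discrete convolution, Q_j = Σ (P_i / 10 mm) · U_{j−i}.
At t = 7.5 h (j=5): Q = (23.9/10)·29.4 + (21.1/10)·23.1 + (17/10)·12.7 = 141 m³/s.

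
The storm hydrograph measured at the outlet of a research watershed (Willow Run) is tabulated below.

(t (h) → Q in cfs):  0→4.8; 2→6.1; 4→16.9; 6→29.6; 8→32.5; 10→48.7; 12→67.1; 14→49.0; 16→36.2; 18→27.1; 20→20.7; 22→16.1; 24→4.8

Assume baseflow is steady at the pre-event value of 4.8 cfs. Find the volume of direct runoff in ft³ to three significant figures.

V ≈ 2.14 × 10^6 ft³

Direct-runoff ordinates (Q − Q_b): 0.0, 1.3, 12.1, 24.8, 27.7, 43.9, 62.3, 44.2, 31.4, 22.3, 15.9, 11.3, 0.0 cfs.
ΣQ_DR = 297.2 cfs.
With Δt = 2 h = 7200 s, V = ΣQ_DR · Δt = 297.2 × 7200 = 2.14 × 10^6 ft³.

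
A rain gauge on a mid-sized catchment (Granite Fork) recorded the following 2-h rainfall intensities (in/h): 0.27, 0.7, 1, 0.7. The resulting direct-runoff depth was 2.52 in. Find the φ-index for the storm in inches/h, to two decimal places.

Only the 3 blocks with intensity above φ contribute runoff: 0.7, 1, 0.7 in/h.
Σ(I−φ)·Δt = d  ⇒  (0.7+1+0.7 − 3φ)·2 = 2.52
φ = (2.400 − 2.52/2) / 3 = 0.38 in/h.

φ ≈ 0.38 in/h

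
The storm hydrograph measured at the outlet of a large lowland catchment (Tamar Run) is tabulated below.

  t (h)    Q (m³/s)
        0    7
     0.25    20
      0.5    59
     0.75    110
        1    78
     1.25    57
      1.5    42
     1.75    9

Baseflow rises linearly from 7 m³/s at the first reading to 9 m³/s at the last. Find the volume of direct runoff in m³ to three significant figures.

Direct-runoff ordinates (Q − Q_b): 0.00, 12.71, 51.43, 102.14, 69.86, 48.57, 33.29, 0.00 m³/s.
ΣQ_DR = 318.0 m³/s.
With Δt = 0.25 h = 900 s, V = ΣQ_DR · Δt = 318.0 × 900 = 2.86 × 10^5 m³.

V ≈ 2.86 × 10^5 m³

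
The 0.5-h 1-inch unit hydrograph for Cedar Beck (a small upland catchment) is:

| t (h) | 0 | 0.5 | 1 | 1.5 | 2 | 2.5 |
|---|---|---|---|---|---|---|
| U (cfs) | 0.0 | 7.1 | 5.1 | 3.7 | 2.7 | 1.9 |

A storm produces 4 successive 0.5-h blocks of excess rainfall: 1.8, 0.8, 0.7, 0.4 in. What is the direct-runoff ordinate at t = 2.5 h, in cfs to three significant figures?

By discrete convolution, Q_j = Σ (P_i / 1 in) · U_{j−i}.
At t = 2.5 h (j=5): Q = (1.8/1)·1.9 + (0.8/1)·2.7 + (0.7/1)·3.7 + (0.4/1)·5.1 = 10.2 cfs.

Q ≈ 10.2 cfs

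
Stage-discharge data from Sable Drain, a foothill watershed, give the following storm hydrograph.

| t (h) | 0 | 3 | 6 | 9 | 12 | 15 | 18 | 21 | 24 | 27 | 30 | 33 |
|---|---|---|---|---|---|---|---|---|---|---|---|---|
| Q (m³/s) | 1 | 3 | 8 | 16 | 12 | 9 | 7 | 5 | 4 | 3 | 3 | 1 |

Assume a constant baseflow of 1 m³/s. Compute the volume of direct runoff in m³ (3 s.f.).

Direct-runoff ordinates (Q − Q_b): 0.0, 2.0, 7.0, 15.0, 11.0, 8.0, 6.0, 4.0, 3.0, 2.0, 2.0, 0.0 m³/s.
ΣQ_DR = 60.00 m³/s.
With Δt = 3 h = 10800 s, V = ΣQ_DR · Δt = 60.00 × 10800 = 6.48 × 10^5 m³.

V ≈ 6.48 × 10^5 m³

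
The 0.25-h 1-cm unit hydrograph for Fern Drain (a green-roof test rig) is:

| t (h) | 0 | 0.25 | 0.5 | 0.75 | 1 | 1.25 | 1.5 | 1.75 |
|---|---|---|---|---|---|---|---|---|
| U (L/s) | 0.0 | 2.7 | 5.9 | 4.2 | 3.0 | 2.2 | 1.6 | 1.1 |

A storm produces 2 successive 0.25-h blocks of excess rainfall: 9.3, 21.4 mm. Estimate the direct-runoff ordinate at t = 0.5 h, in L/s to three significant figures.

Q ≈ 11.3 L/s

By discrete convolution, Q_j = Σ (P_i / 10 mm) · U_{j−i}.
At t = 0.5 h (j=2): Q = (9.3/10)·5.9 + (21.4/10)·2.7 = 11.3 L/s.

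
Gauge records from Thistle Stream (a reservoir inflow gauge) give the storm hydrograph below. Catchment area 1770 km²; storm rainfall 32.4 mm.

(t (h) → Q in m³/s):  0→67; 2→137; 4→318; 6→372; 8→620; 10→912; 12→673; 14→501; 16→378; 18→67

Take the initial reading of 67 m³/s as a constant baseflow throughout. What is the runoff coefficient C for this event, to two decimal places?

ΣQ_DR = 3375 m³/s; V = ΣQ_DR·Δt = 2.430 × 10^7 m³.
Runoff depth d = V / A = 13.73 mm.
C = d / P = 13.73 / 32.4 = 0.42.

C ≈ 0.42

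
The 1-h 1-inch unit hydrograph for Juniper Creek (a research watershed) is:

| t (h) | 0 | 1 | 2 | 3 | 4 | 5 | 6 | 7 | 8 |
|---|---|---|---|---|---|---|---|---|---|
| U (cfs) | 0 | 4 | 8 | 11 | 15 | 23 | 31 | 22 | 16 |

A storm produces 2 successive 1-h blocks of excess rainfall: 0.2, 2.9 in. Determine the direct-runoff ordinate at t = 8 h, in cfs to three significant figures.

Q ≈ 67.0 cfs

By discrete convolution, Q_j = Σ (P_i / 1 in) · U_{j−i}.
At t = 8 h (j=8): Q = (0.2/1)·16 + (2.9/1)·22 = 67.0 cfs.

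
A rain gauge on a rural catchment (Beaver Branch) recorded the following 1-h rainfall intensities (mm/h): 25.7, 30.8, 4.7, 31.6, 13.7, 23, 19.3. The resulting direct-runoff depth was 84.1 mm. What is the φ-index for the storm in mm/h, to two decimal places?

Only the 6 blocks with intensity above φ contribute runoff: 25.7, 30.8, 31.6, 13.7, 23, 19.3 mm/h.
Σ(I−φ)·Δt = d  ⇒  (25.7+30.8+31.6+13.7+23+19.3 − 6φ)·1 = 84.1
φ = (144.1 − 84.1/1) / 6 = 10.00 mm/h.

φ ≈ 10.00 mm/h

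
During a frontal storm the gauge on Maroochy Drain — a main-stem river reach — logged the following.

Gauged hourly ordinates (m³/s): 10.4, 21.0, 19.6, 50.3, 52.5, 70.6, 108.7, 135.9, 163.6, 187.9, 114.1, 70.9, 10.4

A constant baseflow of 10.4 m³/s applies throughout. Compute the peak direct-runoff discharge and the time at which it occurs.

Subtracting baseflow gives direct-runoff ordinates: 0.0, 10.6, 9.2, 39.9, 42.1, 60.2, 98.3, 125.5, 153.2, 177.5, 103.7, 60.5, 0.0 m³/s.
The maximum is 177.5 m³/s, occurring at the reading for t = 9 h.

Q_p = 177.5 m³/s at t = 9 h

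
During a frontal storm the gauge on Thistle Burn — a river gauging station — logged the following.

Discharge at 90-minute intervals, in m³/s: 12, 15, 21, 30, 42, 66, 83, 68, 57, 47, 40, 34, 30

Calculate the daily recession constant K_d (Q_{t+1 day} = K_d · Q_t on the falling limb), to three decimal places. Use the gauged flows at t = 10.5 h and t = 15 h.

K_d ≈ 0.059

Between t = 10.5 h and t = 15 h the flow falls from 68 to 40 m³/s over 3×1.5 h = 4.5 h.
Per-interval ratio K = (40/68)^(1/3) = 0.8379; K_d = K^(24/1.5) = 0.059.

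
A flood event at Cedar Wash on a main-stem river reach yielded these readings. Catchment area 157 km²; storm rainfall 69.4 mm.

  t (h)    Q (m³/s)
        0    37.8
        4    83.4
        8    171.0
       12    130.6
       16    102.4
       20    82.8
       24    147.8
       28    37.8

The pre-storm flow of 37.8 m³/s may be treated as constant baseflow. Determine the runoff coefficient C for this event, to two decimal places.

C ≈ 0.65

ΣQ_DR = 491.2 m³/s; V = ΣQ_DR·Δt = 7.073 × 10^6 m³.
Runoff depth d = V / A = 45.05 mm.
C = d / P = 45.05 / 69.4 = 0.65.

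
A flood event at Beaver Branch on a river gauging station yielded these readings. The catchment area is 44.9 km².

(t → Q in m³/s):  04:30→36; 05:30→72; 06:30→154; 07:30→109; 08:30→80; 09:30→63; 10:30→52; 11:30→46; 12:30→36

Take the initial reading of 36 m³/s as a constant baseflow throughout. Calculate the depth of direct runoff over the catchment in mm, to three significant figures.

d ≈ 26.0 mm

Direct runoff: 0.0, 36.0, 118.0, 73.0, 44.0, 27.0, 16.0, 10.0, 0.0 m³/s; ΣQ_DR = 324.0 m³/s.
V = ΣQ_DR · Δt = 324.0 × 3600 s = 1.166 × 10^6 m³.
Over A = 44.9 km², depth = V / A = 26.0 mm.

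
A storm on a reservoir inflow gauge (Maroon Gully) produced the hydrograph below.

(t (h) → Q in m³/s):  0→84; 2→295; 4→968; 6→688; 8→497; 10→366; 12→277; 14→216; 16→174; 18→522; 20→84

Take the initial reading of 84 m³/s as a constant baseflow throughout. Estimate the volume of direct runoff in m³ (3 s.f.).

Direct-runoff ordinates (Q − Q_b): 0.0, 211.0, 884.0, 604.0, 413.0, 282.0, 193.0, 132.0, 90.0, 438.0, 0.0 m³/s.
ΣQ_DR = 3247 m³/s.
With Δt = 2 h = 7200 s, V = ΣQ_DR · Δt = 3247 × 7200 = 2.34 × 10^7 m³.

V ≈ 2.34 × 10^7 m³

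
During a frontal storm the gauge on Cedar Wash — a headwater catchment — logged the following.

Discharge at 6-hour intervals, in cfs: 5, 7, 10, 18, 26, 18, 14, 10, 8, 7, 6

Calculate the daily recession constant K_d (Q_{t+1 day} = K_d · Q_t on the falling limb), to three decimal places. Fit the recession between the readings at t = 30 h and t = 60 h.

K_d ≈ 0.415

Between t = 30 h and t = 60 h the flow falls from 18 to 6 cfs over 5×6 h = 30 h.
Per-interval ratio K = (6/18)^(1/5) = 0.8027; K_d = K^(24/6) = 0.415.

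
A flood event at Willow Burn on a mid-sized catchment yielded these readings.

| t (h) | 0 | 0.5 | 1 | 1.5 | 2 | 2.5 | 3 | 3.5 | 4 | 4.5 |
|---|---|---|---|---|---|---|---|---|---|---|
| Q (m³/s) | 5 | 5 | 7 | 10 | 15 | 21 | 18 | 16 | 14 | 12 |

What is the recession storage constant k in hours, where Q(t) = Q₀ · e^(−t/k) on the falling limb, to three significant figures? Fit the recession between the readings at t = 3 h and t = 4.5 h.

k ≈ 3.70 h

On the falling limb, Q drops from 18 to 12 m³/s between t = 3 h and t = 4.5 h (Δt = 1.5 h).
k = −Δt / ln(Q₂/Q₁) = −1.5 / ln(12/18) = 3.70 h.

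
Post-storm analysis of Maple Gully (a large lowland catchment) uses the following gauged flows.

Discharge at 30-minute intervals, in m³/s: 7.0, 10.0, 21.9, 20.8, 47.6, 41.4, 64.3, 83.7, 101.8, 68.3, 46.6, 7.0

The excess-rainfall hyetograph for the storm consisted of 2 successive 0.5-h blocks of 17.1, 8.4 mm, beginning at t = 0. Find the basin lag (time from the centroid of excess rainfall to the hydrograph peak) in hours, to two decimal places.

t_L ≈ 3.59 h

Centroid of excess rainfall: t_c = Σ P_i·t̄_i / ΣP_i = 0.4147 h (block centres at 0.25, 0.75 h).
Hydrograph peak occurs at t = 4 h, so basin lag t_L = 4 − 0.4147 = 3.59 h.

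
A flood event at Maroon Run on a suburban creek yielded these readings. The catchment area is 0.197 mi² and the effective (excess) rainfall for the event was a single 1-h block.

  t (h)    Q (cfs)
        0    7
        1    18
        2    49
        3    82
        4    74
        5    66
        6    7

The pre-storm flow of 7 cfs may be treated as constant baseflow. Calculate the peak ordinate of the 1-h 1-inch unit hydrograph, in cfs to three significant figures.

Direct runoff: 0.0, 11.0, 42.0, 75.0, 67.0, 59.0, 0.0 cfs; ΣQ_DR = 254.0 cfs, peak = 75.0 cfs.
Runoff depth d = ΣQ_DR·Δt / A = 254.0 × 3600 / (0.197 mi²) = 1.998 in.
The 1-inch UH is the DRH scaled by (1 in)/d, so U_p = 75.0 × 1/1.998 = 37.5 cfs.

U_p ≈ 37.5 cfs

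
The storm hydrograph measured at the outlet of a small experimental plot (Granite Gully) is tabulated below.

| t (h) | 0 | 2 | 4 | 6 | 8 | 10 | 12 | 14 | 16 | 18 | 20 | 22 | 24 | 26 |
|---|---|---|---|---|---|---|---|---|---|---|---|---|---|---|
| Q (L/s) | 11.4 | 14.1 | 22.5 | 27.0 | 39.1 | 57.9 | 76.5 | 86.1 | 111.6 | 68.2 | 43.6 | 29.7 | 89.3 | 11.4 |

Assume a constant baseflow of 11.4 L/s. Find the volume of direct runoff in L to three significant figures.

V ≈ 3.81 × 10^6 L

Direct-runoff ordinates (Q − Q_b): 0.0, 2.7, 11.1, 15.6, 27.7, 46.5, 65.1, 74.7, 100.2, 56.8, 32.2, 18.3, 77.9, 0.0 L/s.
ΣQ_DR = 528.8 L/s.
With Δt = 2 h = 7200 s, V = ΣQ_DR · Δt = 528.8 × 7200 = 3.81 × 10^6 L.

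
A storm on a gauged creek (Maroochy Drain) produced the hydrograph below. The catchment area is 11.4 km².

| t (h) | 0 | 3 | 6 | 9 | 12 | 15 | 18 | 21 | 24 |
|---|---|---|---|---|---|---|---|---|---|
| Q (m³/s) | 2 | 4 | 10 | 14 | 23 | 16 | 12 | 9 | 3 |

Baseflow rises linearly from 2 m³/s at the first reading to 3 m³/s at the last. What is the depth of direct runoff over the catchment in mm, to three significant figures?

Direct runoff: 0.00, 1.88, 7.75, 11.62, 20.50, 13.38, 9.25, 6.12, 0.00 m³/s; ΣQ_DR = 70.50 m³/s.
V = ΣQ_DR · Δt = 70.50 × 10800 s = 7.614 × 10^5 m³.
Over A = 11.4 km², depth = V / A = 66.8 mm.

d ≈ 66.8 mm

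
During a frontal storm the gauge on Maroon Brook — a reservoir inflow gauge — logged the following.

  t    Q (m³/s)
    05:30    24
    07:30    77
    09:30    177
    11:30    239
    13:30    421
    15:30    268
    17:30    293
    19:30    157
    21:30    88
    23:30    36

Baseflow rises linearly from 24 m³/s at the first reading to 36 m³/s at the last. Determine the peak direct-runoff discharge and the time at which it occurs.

Subtracting baseflow gives direct-runoff ordinates: 0.00, 51.67, 150.33, 211.00, 391.67, 237.33, 261.00, 123.67, 53.33, 0.00 m³/s.
The maximum is 391.67 m³/s, occurring at the reading for t = 13:30.

Q_p = 391.67 m³/s at t = 13:30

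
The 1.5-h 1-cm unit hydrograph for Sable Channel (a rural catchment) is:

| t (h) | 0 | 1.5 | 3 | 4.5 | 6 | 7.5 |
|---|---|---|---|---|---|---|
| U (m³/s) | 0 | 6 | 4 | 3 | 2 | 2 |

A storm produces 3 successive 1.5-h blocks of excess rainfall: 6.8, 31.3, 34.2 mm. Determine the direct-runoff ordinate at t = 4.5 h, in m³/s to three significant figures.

Q ≈ 35.1 m³/s

By discrete convolution, Q_j = Σ (P_i / 10 mm) · U_{j−i}.
At t = 4.5 h (j=3): Q = (6.8/10)·3 + (31.3/10)·4 + (34.2/10)·6 = 35.1 m³/s.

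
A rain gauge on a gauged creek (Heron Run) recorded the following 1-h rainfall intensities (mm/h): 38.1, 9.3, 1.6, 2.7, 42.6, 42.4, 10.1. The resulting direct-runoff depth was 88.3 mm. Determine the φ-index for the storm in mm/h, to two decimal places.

φ ≈ 11.60 mm/h

Only the 3 blocks with intensity above φ contribute runoff: 38.1, 42.6, 42.4 mm/h.
Σ(I−φ)·Δt = d  ⇒  (38.1+42.6+42.4 − 3φ)·1 = 88.3
φ = (123.1 − 88.3/1) / 3 = 11.60 mm/h.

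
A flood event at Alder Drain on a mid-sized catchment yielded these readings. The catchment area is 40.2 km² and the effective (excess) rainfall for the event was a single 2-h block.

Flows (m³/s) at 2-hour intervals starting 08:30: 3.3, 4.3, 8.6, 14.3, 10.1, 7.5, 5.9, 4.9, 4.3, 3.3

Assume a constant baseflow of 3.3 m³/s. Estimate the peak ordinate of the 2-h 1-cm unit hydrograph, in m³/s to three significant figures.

Direct runoff: 0.0, 1.0, 5.3, 11.0, 6.8, 4.2, 2.6, 1.6, 1.0, 0.0 m³/s; ΣQ_DR = 33.50 m³/s, peak = 11.0 m³/s.
Runoff depth d = ΣQ_DR·Δt / A = 33.50 × 7200 / (40.2 km²) = 6.000 mm.
The 1-cm UH is the DRH scaled by (10 mm)/d, so U_p = 11.0 × 10/6.000 = 18.3 m³/s.

U_p ≈ 18.3 m³/s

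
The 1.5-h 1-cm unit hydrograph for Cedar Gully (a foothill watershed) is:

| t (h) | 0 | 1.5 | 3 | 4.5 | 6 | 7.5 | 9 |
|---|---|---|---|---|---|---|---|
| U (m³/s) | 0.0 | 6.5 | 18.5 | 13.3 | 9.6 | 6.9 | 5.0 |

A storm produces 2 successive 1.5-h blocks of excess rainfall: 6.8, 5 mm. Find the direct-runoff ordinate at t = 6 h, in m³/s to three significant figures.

By discrete convolution, Q_j = Σ (P_i / 10 mm) · U_{j−i}.
At t = 6 h (j=4): Q = (6.8/10)·9.6 + (5/10)·13.3 = 13.2 m³/s.

Q ≈ 13.2 m³/s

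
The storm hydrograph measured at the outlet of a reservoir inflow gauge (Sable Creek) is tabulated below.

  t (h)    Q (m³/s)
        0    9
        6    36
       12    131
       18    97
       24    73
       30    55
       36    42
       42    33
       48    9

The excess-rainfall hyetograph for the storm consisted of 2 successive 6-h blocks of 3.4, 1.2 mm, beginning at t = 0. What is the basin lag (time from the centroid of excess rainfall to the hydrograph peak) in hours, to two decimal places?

t_L ≈ 7.43 h

Centroid of excess rainfall: t_c = Σ P_i·t̄_i / ΣP_i = 4.5652 h (block centres at 3, 9 h).
Hydrograph peak occurs at t = 12 h, so basin lag t_L = 12 − 4.5652 = 7.43 h.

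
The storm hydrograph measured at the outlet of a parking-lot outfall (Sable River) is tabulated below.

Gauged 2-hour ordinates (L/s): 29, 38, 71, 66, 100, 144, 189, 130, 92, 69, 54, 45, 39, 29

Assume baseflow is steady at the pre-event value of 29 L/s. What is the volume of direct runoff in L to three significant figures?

V ≈ 4.96 × 10^6 L

Direct-runoff ordinates (Q − Q_b): 0.0, 9.0, 42.0, 37.0, 71.0, 115.0, 160.0, 101.0, 63.0, 40.0, 25.0, 16.0, 10.0, 0.0 L/s.
ΣQ_DR = 689.0 L/s.
With Δt = 2 h = 7200 s, V = ΣQ_DR · Δt = 689.0 × 7200 = 4.96 × 10^6 L.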